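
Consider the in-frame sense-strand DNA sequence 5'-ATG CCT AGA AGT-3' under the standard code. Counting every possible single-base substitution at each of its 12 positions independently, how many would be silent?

6

Codon 1 (ATG, Met): 0 synonymous substitutions.
Codon 2 (CCT, Pro): 3 synonymous substitutions.
Codon 3 (AGA, Arg): 2 synonymous substitutions.
Codon 4 (AGT, Ser): 1 synonymous substitution.
Total: 0 + 3 + 2 + 1 = 6.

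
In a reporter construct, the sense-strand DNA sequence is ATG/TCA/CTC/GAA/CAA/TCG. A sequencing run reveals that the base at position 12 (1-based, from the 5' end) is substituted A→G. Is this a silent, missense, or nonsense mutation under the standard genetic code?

silent

Position 12 falls in codon 4: GAA → Glu.
After the substitution the codon is GAG → Glu.
Both encode Glu, so the change is synonymous.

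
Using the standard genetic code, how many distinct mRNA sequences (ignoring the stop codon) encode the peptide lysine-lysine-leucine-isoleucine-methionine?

72

Lys: 2 codons.
Lys: 2 codons.
Leu: 6 codons.
Ile: 3 codons.
Met: 1 codon.
2 × 2 × 6 × 3 × 1 = 72.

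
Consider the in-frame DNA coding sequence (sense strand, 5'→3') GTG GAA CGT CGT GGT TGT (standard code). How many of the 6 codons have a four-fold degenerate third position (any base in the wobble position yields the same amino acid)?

4

Codon 1 GTG (Val): third position 4-fold.
Codon 2 GAA (Glu): third position 2-fold.
Codon 3 CGT (Arg): third position 4-fold.
Codon 4 CGT (Arg): third position 4-fold.
Codon 5 GGT (Gly): third position 4-fold.
Codon 6 TGT (Cys): third position 2-fold.
Four-fold degenerate third positions: 4.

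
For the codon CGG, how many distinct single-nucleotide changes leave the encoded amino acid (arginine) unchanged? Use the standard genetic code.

4

Position 1: AGG → 1 synonymous.
Position 2: none → 0 synonymous.
Position 3: CGT, CGC, CGA → 3 synonymous.
Total: 1 + 0 + 3 = 4.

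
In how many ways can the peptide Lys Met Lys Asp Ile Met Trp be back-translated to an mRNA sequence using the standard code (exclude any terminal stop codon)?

24

Lys: 2 codons.
Met: 1 codon.
Lys: 2 codons.
Asp: 2 codons.
Ile: 3 codons.
Met: 1 codon.
Trp: 1 codon.
2 × 1 × 2 × 2 × 3 × 1 × 1 = 24.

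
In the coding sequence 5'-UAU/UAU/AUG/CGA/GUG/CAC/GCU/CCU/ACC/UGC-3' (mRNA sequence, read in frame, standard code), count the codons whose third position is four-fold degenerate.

Codon 1 UAU (Tyr): third position 2-fold.
Codon 2 UAU (Tyr): third position 2-fold.
Codon 3 AUG (Met): third position 1-fold.
Codon 4 CGA (Arg): third position 4-fold.
Codon 5 GUG (Val): third position 4-fold.
Codon 6 CAC (His): third position 2-fold.
Codon 7 GCU (Ala): third position 4-fold.
Codon 8 CCU (Pro): third position 4-fold.
Codon 9 ACC (Thr): third position 4-fold.
Codon 10 UGC (Cys): third position 2-fold.
Four-fold degenerate third positions: 5.

5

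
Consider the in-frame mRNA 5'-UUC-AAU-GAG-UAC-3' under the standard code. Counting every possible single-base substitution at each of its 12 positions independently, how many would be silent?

4

Codon 1 (UUC, Phe): 1 synonymous substitution.
Codon 2 (AAU, Asn): 1 synonymous substitution.
Codon 3 (GAG, Glu): 1 synonymous substitution.
Codon 4 (UAC, Tyr): 1 synonymous substitution.
Total: 1 + 1 + 1 + 1 = 4.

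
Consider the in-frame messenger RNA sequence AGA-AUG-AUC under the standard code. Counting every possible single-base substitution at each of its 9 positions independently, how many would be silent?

Codon 1 (AGA, Arg): 2 synonymous substitutions.
Codon 2 (AUG, Met): 0 synonymous substitutions.
Codon 3 (AUC, Ile): 2 synonymous substitutions.
Total: 2 + 0 + 2 = 4.

4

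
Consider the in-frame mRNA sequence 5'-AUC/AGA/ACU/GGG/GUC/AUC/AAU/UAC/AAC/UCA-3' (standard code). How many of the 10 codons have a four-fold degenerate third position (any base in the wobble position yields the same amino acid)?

4

Codon 1 AUC (Ile): third position 3-fold.
Codon 2 AGA (Arg): third position 2-fold.
Codon 3 ACU (Thr): third position 4-fold.
Codon 4 GGG (Gly): third position 4-fold.
Codon 5 GUC (Val): third position 4-fold.
Codon 6 AUC (Ile): third position 3-fold.
Codon 7 AAU (Asn): third position 2-fold.
Codon 8 UAC (Tyr): third position 2-fold.
Codon 9 AAC (Asn): third position 2-fold.
Codon 10 UCA (Ser): third position 4-fold.
Four-fold degenerate third positions: 4.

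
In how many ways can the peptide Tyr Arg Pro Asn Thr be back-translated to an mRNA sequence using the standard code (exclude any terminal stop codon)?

Tyr: 2 codons.
Arg: 6 codons.
Pro: 4 codons.
Asn: 2 codons.
Thr: 4 codons.
2 × 6 × 4 × 2 × 4 = 384.

384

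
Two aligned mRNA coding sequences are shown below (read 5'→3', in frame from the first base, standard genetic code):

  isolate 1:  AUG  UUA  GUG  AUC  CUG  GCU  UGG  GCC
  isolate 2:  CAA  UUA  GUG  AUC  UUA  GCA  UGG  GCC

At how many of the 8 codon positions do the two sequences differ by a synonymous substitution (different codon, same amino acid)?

Codon 1: AUG Met / CAA Gln — nonsynonymous.
Codon 2: UUA Leu / UUA Leu — identical.
Codon 3: GUG Val / GUG Val — identical.
Codon 4: AUC Ile / AUC Ile — identical.
Codon 5: CUG Leu / UUA Leu — synonymous.
Codon 6: GCU Ala / GCA Ala — synonymous.
Codon 7: UGG Trp / UGG Trp — identical.
Codon 8: GCC Ala / GCC Ala — identical.
Synonymous differences: 2.

2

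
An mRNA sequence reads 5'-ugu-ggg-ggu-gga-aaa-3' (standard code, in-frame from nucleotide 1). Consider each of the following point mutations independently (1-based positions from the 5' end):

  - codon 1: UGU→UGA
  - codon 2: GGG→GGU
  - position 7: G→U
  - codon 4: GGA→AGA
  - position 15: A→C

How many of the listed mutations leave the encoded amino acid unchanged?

Codon 1: UGU (Cys) → UGA (Stop) — nonsense.
Codon 2: GGG (Gly) → GGU (Gly) — synonymous.
Codon 3: GGU (Gly) → UGU (Cys) — missense.
Codon 4: GGA (Gly) → AGA (Arg) — missense.
Codon 5: AAA (Lys) → AAC (Asn) — missense.
Synonymous: 1 of 5.

1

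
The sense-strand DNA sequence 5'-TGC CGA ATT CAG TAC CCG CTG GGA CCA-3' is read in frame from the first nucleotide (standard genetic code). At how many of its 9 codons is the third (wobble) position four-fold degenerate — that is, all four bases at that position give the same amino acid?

5

Codon 1 TGC (Cys): third position 2-fold.
Codon 2 CGA (Arg): third position 4-fold.
Codon 3 ATT (Ile): third position 3-fold.
Codon 4 CAG (Gln): third position 2-fold.
Codon 5 TAC (Tyr): third position 2-fold.
Codon 6 CCG (Pro): third position 4-fold.
Codon 7 CTG (Leu): third position 4-fold.
Codon 8 GGA (Gly): third position 4-fold.
Codon 9 CCA (Pro): third position 4-fold.
Four-fold degenerate third positions: 5.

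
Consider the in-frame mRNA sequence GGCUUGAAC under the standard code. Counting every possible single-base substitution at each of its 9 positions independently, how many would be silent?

6

Codon 1 (GGC, Gly): 3 synonymous substitutions.
Codon 2 (UUG, Leu): 2 synonymous substitutions.
Codon 3 (AAC, Asn): 1 synonymous substitution.
Total: 3 + 2 + 1 = 6.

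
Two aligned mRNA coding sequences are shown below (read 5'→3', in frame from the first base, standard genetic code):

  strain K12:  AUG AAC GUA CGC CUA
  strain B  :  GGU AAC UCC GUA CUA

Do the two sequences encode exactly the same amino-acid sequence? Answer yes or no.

Codon 1: AUG Met / GGU Gly — nonsynonymous.
Codon 2: AAC Asn / AAC Asn — identical.
Codon 3: GUA Val / UCC Ser — nonsynonymous.
Codon 4: CGC Arg / GUA Val — nonsynonymous.
Codon 5: CUA Leu / CUA Leu — identical.
Nonsynonymous differences: 3 → different protein.

no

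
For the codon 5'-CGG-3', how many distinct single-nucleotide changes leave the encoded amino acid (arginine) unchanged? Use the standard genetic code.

Position 1: AGG → 1 synonymous.
Position 2: none → 0 synonymous.
Position 3: CGU, CGC, CGA → 3 synonymous.
Total: 1 + 0 + 3 = 4.

4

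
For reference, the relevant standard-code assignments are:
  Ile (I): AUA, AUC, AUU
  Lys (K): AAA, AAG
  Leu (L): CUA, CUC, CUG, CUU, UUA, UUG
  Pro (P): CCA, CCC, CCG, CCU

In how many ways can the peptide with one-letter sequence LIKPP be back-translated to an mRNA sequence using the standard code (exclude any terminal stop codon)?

Leu: 6 codons.
Ile: 3 codons.
Lys: 2 codons.
Pro: 4 codons.
Pro: 4 codons.
6 × 3 × 2 × 4 × 4 = 576.

576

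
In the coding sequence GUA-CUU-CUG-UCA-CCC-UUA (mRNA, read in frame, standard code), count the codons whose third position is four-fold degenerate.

5

Codon 1 GUA (Val): third position 4-fold.
Codon 2 CUU (Leu): third position 4-fold.
Codon 3 CUG (Leu): third position 4-fold.
Codon 4 UCA (Ser): third position 4-fold.
Codon 5 CCC (Pro): third position 4-fold.
Codon 6 UUA (Leu): third position 2-fold.
Four-fold degenerate third positions: 5.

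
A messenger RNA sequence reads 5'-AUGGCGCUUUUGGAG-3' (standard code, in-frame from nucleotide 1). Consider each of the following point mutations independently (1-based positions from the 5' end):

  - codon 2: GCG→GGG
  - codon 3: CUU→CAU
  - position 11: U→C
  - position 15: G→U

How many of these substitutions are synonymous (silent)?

0

Codon 2: GCG (Ala) → GGG (Gly) — missense.
Codon 3: CUU (Leu) → CAU (His) — missense.
Codon 4: UUG (Leu) → UCG (Ser) — missense.
Codon 5: GAG (Glu) → GAU (Asp) — missense.
Synonymous: 0 of 4.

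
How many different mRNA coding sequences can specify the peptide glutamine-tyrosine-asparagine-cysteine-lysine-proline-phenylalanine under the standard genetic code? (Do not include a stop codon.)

Gln: 2 codons.
Tyr: 2 codons.
Asn: 2 codons.
Cys: 2 codons.
Lys: 2 codons.
Pro: 4 codons.
Phe: 2 codons.
2 × 2 × 2 × 2 × 2 × 4 × 2 = 256.

256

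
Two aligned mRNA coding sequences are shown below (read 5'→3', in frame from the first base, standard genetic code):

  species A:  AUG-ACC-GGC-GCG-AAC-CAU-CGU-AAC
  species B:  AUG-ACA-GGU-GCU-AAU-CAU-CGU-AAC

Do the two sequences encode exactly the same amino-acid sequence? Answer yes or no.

yes

Codon 1: AUG Met / AUG Met — identical.
Codon 2: ACC Thr / ACA Thr — synonymous.
Codon 3: GGC Gly / GGU Gly — synonymous.
Codon 4: GCG Ala / GCU Ala — synonymous.
Codon 5: AAC Asn / AAU Asn — synonymous.
Codon 6: CAU His / CAU His — identical.
Codon 7: CGU Arg / CGU Arg — identical.
Codon 8: AAC Asn / AAC Asn — identical.
Nonsynonymous differences: 0 → same protein.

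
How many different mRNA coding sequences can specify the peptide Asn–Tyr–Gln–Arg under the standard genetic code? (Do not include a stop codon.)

Asn: 2 codons.
Tyr: 2 codons.
Gln: 2 codons.
Arg: 6 codons.
2 × 2 × 2 × 6 = 48.

48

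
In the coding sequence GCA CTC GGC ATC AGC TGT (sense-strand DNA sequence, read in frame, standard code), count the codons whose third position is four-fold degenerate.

Codon 1 GCA (Ala): third position 4-fold.
Codon 2 CTC (Leu): third position 4-fold.
Codon 3 GGC (Gly): third position 4-fold.
Codon 4 ATC (Ile): third position 3-fold.
Codon 5 AGC (Ser): third position 2-fold.
Codon 6 TGT (Cys): third position 2-fold.
Four-fold degenerate third positions: 3.

3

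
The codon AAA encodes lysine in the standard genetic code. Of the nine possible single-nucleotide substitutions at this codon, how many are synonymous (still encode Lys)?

Position 1: none → 0 synonymous.
Position 2: none → 0 synonymous.
Position 3: AAG → 1 synonymous.
Total: 0 + 0 + 1 = 1.

1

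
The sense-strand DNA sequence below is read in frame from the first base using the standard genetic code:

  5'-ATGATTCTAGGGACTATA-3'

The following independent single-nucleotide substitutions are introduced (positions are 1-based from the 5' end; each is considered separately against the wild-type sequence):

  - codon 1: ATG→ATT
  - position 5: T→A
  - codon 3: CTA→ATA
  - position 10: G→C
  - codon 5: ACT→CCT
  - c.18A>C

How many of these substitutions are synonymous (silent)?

Codon 1: ATG (Met) → ATT (Ile) — missense.
Codon 2: ATT (Ile) → AAT (Asn) — missense.
Codon 3: CTA (Leu) → ATA (Ile) — missense.
Codon 4: GGG (Gly) → CGG (Arg) — missense.
Codon 5: ACT (Thr) → CCT (Pro) — missense.
Codon 6: ATA (Ile) → ATC (Ile) — synonymous.
Synonymous: 1 of 6.

1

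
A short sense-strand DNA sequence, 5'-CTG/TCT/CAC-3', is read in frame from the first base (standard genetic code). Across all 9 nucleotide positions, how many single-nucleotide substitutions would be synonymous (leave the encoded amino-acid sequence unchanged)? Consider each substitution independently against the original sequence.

Codon 1 (CTG, Leu): 4 synonymous substitutions.
Codon 2 (TCT, Ser): 3 synonymous substitutions.
Codon 3 (CAC, His): 1 synonymous substitution.
Total: 4 + 3 + 1 = 8.

8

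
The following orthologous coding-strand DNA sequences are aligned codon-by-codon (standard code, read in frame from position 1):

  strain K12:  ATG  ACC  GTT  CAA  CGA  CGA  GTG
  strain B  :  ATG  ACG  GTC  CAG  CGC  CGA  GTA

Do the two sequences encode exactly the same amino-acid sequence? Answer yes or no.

yes

Codon 1: ATG Met / ATG Met — identical.
Codon 2: ACC Thr / ACG Thr — synonymous.
Codon 3: GTT Val / GTC Val — synonymous.
Codon 4: CAA Gln / CAG Gln — synonymous.
Codon 5: CGA Arg / CGC Arg — synonymous.
Codon 6: CGA Arg / CGA Arg — identical.
Codon 7: GTG Val / GTA Val — synonymous.
Nonsynonymous differences: 0 → same protein.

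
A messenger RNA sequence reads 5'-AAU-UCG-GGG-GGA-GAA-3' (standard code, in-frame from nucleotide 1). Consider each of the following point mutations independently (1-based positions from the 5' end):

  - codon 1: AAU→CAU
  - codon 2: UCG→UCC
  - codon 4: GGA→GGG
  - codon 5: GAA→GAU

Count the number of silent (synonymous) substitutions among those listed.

2

Codon 1: AAU (Asn) → CAU (His) — missense.
Codon 2: UCG (Ser) → UCC (Ser) — synonymous.
Codon 4: GGA (Gly) → GGG (Gly) — synonymous.
Codon 5: GAA (Glu) → GAU (Asp) — missense.
Synonymous: 2 of 4.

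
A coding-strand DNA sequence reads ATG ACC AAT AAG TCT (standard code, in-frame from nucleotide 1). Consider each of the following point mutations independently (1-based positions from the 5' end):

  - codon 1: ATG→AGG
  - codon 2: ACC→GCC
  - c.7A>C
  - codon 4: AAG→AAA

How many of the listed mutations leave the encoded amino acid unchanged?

1

Codon 1: ATG (Met) → AGG (Arg) — missense.
Codon 2: ACC (Thr) → GCC (Ala) — missense.
Codon 3: AAT (Asn) → CAT (His) — missense.
Codon 4: AAG (Lys) → AAA (Lys) — synonymous.
Synonymous: 1 of 4.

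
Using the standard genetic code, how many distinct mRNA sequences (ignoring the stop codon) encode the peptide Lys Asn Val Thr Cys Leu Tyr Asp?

Lys: 2 codons.
Asn: 2 codons.
Val: 4 codons.
Thr: 4 codons.
Cys: 2 codons.
Leu: 6 codons.
Tyr: 2 codons.
Asp: 2 codons.
2 × 2 × 4 × 4 × 2 × 6 × 2 × 2 = 3072.

3072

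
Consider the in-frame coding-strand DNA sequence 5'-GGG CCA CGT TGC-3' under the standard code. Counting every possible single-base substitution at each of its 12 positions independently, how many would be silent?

Codon 1 (GGG, Gly): 3 synonymous substitutions.
Codon 2 (CCA, Pro): 3 synonymous substitutions.
Codon 3 (CGT, Arg): 3 synonymous substitutions.
Codon 4 (TGC, Cys): 1 synonymous substitution.
Total: 3 + 3 + 3 + 1 = 10.

10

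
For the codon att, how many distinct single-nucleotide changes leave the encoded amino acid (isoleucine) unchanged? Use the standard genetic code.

Position 1: none → 0 synonymous.
Position 2: none → 0 synonymous.
Position 3: ATC, ATA → 2 synonymous.
Total: 0 + 0 + 2 = 2.

2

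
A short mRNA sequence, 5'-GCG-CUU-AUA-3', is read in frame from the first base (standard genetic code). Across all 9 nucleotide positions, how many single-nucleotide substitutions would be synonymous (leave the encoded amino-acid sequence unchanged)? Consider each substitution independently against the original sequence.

Codon 1 (GCG, Ala): 3 synonymous substitutions.
Codon 2 (CUU, Leu): 3 synonymous substitutions.
Codon 3 (AUA, Ile): 2 synonymous substitutions.
Total: 3 + 3 + 2 = 8.

8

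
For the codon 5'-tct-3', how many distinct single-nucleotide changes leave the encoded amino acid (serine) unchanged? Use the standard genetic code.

Position 1: none → 0 synonymous.
Position 2: none → 0 synonymous.
Position 3: TCC, TCA, TCG → 3 synonymous.
Total: 0 + 0 + 3 = 3.

3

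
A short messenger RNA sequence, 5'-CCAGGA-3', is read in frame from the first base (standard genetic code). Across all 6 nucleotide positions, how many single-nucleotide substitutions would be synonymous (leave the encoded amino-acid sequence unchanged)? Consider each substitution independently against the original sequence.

Codon 1 (CCA, Pro): 3 synonymous substitutions.
Codon 2 (GGA, Gly): 3 synonymous substitutions.
Total: 3 + 3 = 6.

6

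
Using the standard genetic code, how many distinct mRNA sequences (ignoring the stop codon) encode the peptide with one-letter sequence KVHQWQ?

Lys: 2 codons.
Val: 4 codons.
His: 2 codons.
Gln: 2 codons.
Trp: 1 codon.
Gln: 2 codons.
2 × 4 × 2 × 2 × 1 × 2 = 64.

64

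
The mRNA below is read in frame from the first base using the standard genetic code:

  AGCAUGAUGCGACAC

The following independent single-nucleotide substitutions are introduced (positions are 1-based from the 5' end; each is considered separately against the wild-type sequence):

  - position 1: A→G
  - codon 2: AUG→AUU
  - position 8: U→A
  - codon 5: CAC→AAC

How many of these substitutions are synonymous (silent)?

Codon 1: AGC (Ser) → GGC (Gly) — missense.
Codon 2: AUG (Met) → AUU (Ile) — missense.
Codon 3: AUG (Met) → AAG (Lys) — missense.
Codon 5: CAC (His) → AAC (Asn) — missense.
Synonymous: 0 of 4.

0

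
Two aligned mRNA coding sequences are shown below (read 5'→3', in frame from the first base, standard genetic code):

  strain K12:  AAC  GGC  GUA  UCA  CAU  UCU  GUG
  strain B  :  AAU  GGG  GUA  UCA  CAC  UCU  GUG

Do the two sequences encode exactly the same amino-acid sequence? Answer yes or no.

yes

Codon 1: AAC Asn / AAU Asn — synonymous.
Codon 2: GGC Gly / GGG Gly — synonymous.
Codon 3: GUA Val / GUA Val — identical.
Codon 4: UCA Ser / UCA Ser — identical.
Codon 5: CAU His / CAC His — synonymous.
Codon 6: UCU Ser / UCU Ser — identical.
Codon 7: GUG Val / GUG Val — identical.
Nonsynonymous differences: 0 → same protein.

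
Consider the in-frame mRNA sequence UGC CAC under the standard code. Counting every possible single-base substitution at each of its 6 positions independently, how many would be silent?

2

Codon 1 (UGC, Cys): 1 synonymous substitution.
Codon 2 (CAC, His): 1 synonymous substitution.
Total: 1 + 1 = 2.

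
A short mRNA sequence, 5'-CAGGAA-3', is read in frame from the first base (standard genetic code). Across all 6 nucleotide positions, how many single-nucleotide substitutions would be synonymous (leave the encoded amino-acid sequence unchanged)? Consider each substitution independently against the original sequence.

Codon 1 (CAG, Gln): 1 synonymous substitution.
Codon 2 (GAA, Glu): 1 synonymous substitution.
Total: 1 + 1 = 2.

2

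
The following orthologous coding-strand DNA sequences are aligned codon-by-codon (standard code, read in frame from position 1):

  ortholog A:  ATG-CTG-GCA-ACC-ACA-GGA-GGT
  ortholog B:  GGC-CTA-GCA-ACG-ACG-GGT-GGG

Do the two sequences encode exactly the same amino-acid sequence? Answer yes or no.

Codon 1: ATG Met / GGC Gly — nonsynonymous.
Codon 2: CTG Leu / CTA Leu — synonymous.
Codon 3: GCA Ala / GCA Ala — identical.
Codon 4: ACC Thr / ACG Thr — synonymous.
Codon 5: ACA Thr / ACG Thr — synonymous.
Codon 6: GGA Gly / GGT Gly — synonymous.
Codon 7: GGT Gly / GGG Gly — synonymous.
Nonsynonymous differences: 1 → different protein.

no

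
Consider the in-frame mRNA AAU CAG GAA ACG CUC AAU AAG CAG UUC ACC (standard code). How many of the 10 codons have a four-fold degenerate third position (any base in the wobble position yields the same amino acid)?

Codon 1 AAU (Asn): third position 2-fold.
Codon 2 CAG (Gln): third position 2-fold.
Codon 3 GAA (Glu): third position 2-fold.
Codon 4 ACG (Thr): third position 4-fold.
Codon 5 CUC (Leu): third position 4-fold.
Codon 6 AAU (Asn): third position 2-fold.
Codon 7 AAG (Lys): third position 2-fold.
Codon 8 CAG (Gln): third position 2-fold.
Codon 9 UUC (Phe): third position 2-fold.
Codon 10 ACC (Thr): third position 4-fold.
Four-fold degenerate third positions: 3.

3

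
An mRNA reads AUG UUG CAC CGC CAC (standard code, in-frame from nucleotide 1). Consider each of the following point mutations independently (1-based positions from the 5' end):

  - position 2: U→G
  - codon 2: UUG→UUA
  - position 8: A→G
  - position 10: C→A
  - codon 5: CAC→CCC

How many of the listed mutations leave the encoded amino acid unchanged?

Codon 1: AUG (Met) → AGG (Arg) — missense.
Codon 2: UUG (Leu) → UUA (Leu) — synonymous.
Codon 3: CAC (His) → CGC (Arg) — missense.
Codon 4: CGC (Arg) → AGC (Ser) — missense.
Codon 5: CAC (His) → CCC (Pro) — missense.
Synonymous: 1 of 5.

1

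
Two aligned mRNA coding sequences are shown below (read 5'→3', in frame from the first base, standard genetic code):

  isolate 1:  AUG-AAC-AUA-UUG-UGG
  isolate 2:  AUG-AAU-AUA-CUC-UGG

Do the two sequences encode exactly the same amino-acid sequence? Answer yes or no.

yes

Codon 1: AUG Met / AUG Met — identical.
Codon 2: AAC Asn / AAU Asn — synonymous.
Codon 3: AUA Ile / AUA Ile — identical.
Codon 4: UUG Leu / CUC Leu — synonymous.
Codon 5: UGG Trp / UGG Trp — identical.
Nonsynonymous differences: 0 → same protein.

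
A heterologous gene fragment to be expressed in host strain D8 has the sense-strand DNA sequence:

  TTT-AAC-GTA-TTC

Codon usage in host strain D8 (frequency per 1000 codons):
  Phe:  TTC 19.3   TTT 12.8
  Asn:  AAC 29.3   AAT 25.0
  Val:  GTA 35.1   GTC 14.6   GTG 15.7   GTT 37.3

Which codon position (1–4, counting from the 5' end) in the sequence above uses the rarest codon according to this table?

Codon 1 TTT (Phe): 12.8 per 1000.
Codon 2 AAC (Asn): 29.3 per 1000.
Codon 3 GTA (Val): 35.1 per 1000.
Codon 4 TTC (Phe): 19.3 per 1000.
Lowest frequency is 12.8 at codon 1.

1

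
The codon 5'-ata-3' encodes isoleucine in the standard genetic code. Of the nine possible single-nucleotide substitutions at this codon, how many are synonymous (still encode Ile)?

2

Position 1: none → 0 synonymous.
Position 2: none → 0 synonymous.
Position 3: ATT, ATC → 2 synonymous.
Total: 0 + 0 + 2 = 2.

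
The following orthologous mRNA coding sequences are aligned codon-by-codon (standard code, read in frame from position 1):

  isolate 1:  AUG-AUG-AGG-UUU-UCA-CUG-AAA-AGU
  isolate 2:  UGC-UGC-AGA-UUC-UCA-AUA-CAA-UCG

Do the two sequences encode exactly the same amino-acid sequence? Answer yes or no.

Codon 1: AUG Met / UGC Cys — nonsynonymous.
Codon 2: AUG Met / UGC Cys — nonsynonymous.
Codon 3: AGG Arg / AGA Arg — synonymous.
Codon 4: UUU Phe / UUC Phe — synonymous.
Codon 5: UCA Ser / UCA Ser — identical.
Codon 6: CUG Leu / AUA Ile — nonsynonymous.
Codon 7: AAA Lys / CAA Gln — nonsynonymous.
Codon 8: AGU Ser / UCG Ser — synonymous.
Nonsynonymous differences: 4 → different protein.

no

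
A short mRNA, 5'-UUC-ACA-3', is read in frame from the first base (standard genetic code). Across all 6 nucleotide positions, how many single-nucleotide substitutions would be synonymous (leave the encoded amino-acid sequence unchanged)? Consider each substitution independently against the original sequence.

4

Codon 1 (UUC, Phe): 1 synonymous substitution.
Codon 2 (ACA, Thr): 3 synonymous substitutions.
Total: 1 + 3 = 4.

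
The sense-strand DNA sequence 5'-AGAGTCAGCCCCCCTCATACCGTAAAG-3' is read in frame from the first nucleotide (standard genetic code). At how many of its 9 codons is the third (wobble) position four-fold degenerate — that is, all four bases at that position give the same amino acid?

5

Codon 1 AGA (Arg): third position 2-fold.
Codon 2 GTC (Val): third position 4-fold.
Codon 3 AGC (Ser): third position 2-fold.
Codon 4 CCC (Pro): third position 4-fold.
Codon 5 CCT (Pro): third position 4-fold.
Codon 6 CAT (His): third position 2-fold.
Codon 7 ACC (Thr): third position 4-fold.
Codon 8 GTA (Val): third position 4-fold.
Codon 9 AAG (Lys): third position 2-fold.
Four-fold degenerate third positions: 5.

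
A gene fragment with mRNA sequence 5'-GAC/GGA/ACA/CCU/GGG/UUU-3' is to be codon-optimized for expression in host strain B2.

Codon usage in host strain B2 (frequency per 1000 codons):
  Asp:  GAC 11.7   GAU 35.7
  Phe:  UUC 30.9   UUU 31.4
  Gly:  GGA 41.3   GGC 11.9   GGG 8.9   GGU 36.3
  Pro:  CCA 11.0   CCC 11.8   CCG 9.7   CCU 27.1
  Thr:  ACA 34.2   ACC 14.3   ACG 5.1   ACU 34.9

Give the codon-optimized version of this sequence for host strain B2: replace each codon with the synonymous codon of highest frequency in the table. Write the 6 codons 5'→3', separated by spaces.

Codon 1 (Asp): best is GAU at 35.7.
Codon 2 (Gly): best is GGA at 41.3.
Codon 3 (Thr): best is ACU at 34.9.
Codon 4 (Pro): best is CCU at 27.1.
Codon 5 (Gly): best is GGA at 41.3.
Codon 6 (Phe): best is UUU at 31.4.

GAU GGA ACU CCU GGA UUU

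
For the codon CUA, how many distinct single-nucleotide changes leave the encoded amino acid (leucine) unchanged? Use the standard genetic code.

4

Position 1: UUA → 1 synonymous.
Position 2: none → 0 synonymous.
Position 3: CUU, CUC, CUG → 3 synonymous.
Total: 1 + 0 + 3 = 4.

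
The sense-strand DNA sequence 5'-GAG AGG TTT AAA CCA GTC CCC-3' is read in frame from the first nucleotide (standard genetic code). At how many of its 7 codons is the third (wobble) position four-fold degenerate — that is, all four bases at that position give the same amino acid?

3

Codon 1 GAG (Glu): third position 2-fold.
Codon 2 AGG (Arg): third position 2-fold.
Codon 3 TTT (Phe): third position 2-fold.
Codon 4 AAA (Lys): third position 2-fold.
Codon 5 CCA (Pro): third position 4-fold.
Codon 6 GTC (Val): third position 4-fold.
Codon 7 CCC (Pro): third position 4-fold.
Four-fold degenerate third positions: 3.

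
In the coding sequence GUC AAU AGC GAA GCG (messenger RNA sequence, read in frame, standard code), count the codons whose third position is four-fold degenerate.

2

Codon 1 GUC (Val): third position 4-fold.
Codon 2 AAU (Asn): third position 2-fold.
Codon 3 AGC (Ser): third position 2-fold.
Codon 4 GAA (Glu): third position 2-fold.
Codon 5 GCG (Ala): third position 4-fold.
Four-fold degenerate third positions: 2.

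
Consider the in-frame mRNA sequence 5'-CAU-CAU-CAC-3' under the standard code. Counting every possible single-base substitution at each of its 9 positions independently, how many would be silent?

3

Codon 1 (CAU, His): 1 synonymous substitution.
Codon 2 (CAU, His): 1 synonymous substitution.
Codon 3 (CAC, His): 1 synonymous substitution.
Total: 1 + 1 + 1 = 3.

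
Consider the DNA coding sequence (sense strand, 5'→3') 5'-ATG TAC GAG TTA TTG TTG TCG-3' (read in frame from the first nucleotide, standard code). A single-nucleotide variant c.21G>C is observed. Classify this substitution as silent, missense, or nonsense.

silent

Position 21 falls in codon 7: TCG → Ser.
After the substitution the codon is TCC → Ser.
Both encode Ser, so the change is synonymous.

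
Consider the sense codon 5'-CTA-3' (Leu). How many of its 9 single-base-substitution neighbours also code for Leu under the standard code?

Position 1: TTA → 1 synonymous.
Position 2: none → 0 synonymous.
Position 3: CTT, CTC, CTG → 3 synonymous.
Total: 1 + 0 + 3 = 4.

4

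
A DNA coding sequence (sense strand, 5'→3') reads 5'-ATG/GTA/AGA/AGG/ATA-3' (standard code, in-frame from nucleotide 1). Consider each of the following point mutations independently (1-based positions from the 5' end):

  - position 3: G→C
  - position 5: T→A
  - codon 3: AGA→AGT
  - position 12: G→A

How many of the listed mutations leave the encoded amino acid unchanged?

Codon 1: ATG (Met) → ATC (Ile) — missense.
Codon 2: GTA (Val) → GAA (Glu) — missense.
Codon 3: AGA (Arg) → AGT (Ser) — missense.
Codon 4: AGG (Arg) → AGA (Arg) — synonymous.
Synonymous: 1 of 4.

1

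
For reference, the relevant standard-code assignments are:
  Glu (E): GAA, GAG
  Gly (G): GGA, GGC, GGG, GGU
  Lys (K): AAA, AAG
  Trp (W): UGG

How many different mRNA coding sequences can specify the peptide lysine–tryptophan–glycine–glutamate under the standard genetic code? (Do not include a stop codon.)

16

Lys: 2 codons.
Trp: 1 codon.
Gly: 4 codons.
Glu: 2 codons.
2 × 1 × 4 × 2 = 16.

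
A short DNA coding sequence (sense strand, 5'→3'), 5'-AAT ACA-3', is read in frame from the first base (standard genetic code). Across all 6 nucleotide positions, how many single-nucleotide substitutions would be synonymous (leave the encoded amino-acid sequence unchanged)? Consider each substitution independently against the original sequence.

4

Codon 1 (AAT, Asn): 1 synonymous substitution.
Codon 2 (ACA, Thr): 3 synonymous substitutions.
Total: 1 + 3 = 4.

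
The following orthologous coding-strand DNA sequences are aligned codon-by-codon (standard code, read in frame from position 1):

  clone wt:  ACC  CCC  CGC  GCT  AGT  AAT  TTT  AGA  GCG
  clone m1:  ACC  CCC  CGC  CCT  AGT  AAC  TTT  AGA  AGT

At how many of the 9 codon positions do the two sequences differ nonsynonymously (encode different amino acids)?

Codon 1: ACC Thr / ACC Thr — identical.
Codon 2: CCC Pro / CCC Pro — identical.
Codon 3: CGC Arg / CGC Arg — identical.
Codon 4: GCT Ala / CCT Pro — nonsynonymous.
Codon 5: AGT Ser / AGT Ser — identical.
Codon 6: AAT Asn / AAC Asn — synonymous.
Codon 7: TTT Phe / TTT Phe — identical.
Codon 8: AGA Arg / AGA Arg — identical.
Codon 9: GCG Ala / AGT Ser — nonsynonymous.
Nonsynonymous differences: 2.

2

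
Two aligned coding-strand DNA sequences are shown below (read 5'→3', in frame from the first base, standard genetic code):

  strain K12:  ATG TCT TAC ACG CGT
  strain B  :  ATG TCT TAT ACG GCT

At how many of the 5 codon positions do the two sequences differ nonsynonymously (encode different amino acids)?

1

Codon 1: ATG Met / ATG Met — identical.
Codon 2: TCT Ser / TCT Ser — identical.
Codon 3: TAC Tyr / TAT Tyr — synonymous.
Codon 4: ACG Thr / ACG Thr — identical.
Codon 5: CGT Arg / GCT Ala — nonsynonymous.
Nonsynonymous differences: 1.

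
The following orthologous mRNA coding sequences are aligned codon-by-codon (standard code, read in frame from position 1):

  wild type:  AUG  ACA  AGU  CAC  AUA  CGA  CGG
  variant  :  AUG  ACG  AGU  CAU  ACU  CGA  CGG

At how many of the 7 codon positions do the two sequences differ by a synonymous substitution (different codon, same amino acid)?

Codon 1: AUG Met / AUG Met — identical.
Codon 2: ACA Thr / ACG Thr — synonymous.
Codon 3: AGU Ser / AGU Ser — identical.
Codon 4: CAC His / CAU His — synonymous.
Codon 5: AUA Ile / ACU Thr — nonsynonymous.
Codon 6: CGA Arg / CGA Arg — identical.
Codon 7: CGG Arg / CGG Arg — identical.
Synonymous differences: 2.

2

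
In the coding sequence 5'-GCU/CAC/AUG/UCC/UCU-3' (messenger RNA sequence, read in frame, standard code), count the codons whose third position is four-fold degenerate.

Codon 1 GCU (Ala): third position 4-fold.
Codon 2 CAC (His): third position 2-fold.
Codon 3 AUG (Met): third position 1-fold.
Codon 4 UCC (Ser): third position 4-fold.
Codon 5 UCU (Ser): third position 4-fold.
Four-fold degenerate third positions: 3.

3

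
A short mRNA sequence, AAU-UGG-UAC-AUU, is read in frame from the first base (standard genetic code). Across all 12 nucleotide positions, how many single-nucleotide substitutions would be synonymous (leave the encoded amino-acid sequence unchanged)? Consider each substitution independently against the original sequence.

Codon 1 (AAU, Asn): 1 synonymous substitution.
Codon 2 (UGG, Trp): 0 synonymous substitutions.
Codon 3 (UAC, Tyr): 1 synonymous substitution.
Codon 4 (AUU, Ile): 2 synonymous substitutions.
Total: 1 + 0 + 1 + 2 = 4.

4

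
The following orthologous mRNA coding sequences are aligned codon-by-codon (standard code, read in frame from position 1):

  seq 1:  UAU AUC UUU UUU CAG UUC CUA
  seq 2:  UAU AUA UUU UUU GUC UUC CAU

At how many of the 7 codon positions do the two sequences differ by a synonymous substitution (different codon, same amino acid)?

1

Codon 1: UAU Tyr / UAU Tyr — identical.
Codon 2: AUC Ile / AUA Ile — synonymous.
Codon 3: UUU Phe / UUU Phe — identical.
Codon 4: UUU Phe / UUU Phe — identical.
Codon 5: CAG Gln / GUC Val — nonsynonymous.
Codon 6: UUC Phe / UUC Phe — identical.
Codon 7: CUA Leu / CAU His — nonsynonymous.
Synonymous differences: 1.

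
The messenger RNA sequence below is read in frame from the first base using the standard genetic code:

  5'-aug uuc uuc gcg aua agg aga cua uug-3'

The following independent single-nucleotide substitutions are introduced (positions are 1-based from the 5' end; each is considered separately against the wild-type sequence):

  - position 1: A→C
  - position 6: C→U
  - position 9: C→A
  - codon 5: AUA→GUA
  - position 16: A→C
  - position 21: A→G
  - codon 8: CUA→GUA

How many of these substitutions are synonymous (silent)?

3

Codon 1: AUG (Met) → CUG (Leu) — missense.
Codon 2: UUC (Phe) → UUU (Phe) — synonymous.
Codon 3: UUC (Phe) → UUA (Leu) — missense.
Codon 5: AUA (Ile) → GUA (Val) — missense.
Codon 6: AGG (Arg) → CGG (Arg) — synonymous.
Codon 7: AGA (Arg) → AGG (Arg) — synonymous.
Codon 8: CUA (Leu) → GUA (Val) — missense.
Synonymous: 3 of 7.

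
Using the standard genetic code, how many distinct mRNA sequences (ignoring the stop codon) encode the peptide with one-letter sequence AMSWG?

Ala: 4 codons.
Met: 1 codon.
Ser: 6 codons.
Trp: 1 codon.
Gly: 4 codons.
4 × 1 × 6 × 1 × 4 = 96.

96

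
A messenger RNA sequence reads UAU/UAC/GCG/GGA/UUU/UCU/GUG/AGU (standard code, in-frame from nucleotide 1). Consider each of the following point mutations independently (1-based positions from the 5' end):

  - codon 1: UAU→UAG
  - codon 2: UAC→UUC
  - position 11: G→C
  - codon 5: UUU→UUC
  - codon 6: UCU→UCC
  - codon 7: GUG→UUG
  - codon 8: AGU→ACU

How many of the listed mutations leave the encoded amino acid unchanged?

2

Codon 1: UAU (Tyr) → UAG (Stop) — nonsense.
Codon 2: UAC (Tyr) → UUC (Phe) — missense.
Codon 4: GGA (Gly) → GCA (Ala) — missense.
Codon 5: UUU (Phe) → UUC (Phe) — synonymous.
Codon 6: UCU (Ser) → UCC (Ser) — synonymous.
Codon 7: GUG (Val) → UUG (Leu) — missense.
Codon 8: AGU (Ser) → ACU (Thr) — missense.
Synonymous: 2 of 7.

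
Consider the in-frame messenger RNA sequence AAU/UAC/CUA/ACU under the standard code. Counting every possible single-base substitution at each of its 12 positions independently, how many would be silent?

9

Codon 1 (AAU, Asn): 1 synonymous substitution.
Codon 2 (UAC, Tyr): 1 synonymous substitution.
Codon 3 (CUA, Leu): 4 synonymous substitutions.
Codon 4 (ACU, Thr): 3 synonymous substitutions.
Total: 1 + 1 + 4 + 3 = 9.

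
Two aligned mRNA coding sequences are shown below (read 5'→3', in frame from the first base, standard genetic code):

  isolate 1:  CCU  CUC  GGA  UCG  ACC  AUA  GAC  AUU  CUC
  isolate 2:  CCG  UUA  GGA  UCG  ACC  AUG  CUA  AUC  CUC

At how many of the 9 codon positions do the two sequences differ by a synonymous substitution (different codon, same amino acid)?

3

Codon 1: CCU Pro / CCG Pro — synonymous.
Codon 2: CUC Leu / UUA Leu — synonymous.
Codon 3: GGA Gly / GGA Gly — identical.
Codon 4: UCG Ser / UCG Ser — identical.
Codon 5: ACC Thr / ACC Thr — identical.
Codon 6: AUA Ile / AUG Met — nonsynonymous.
Codon 7: GAC Asp / CUA Leu — nonsynonymous.
Codon 8: AUU Ile / AUC Ile — synonymous.
Codon 9: CUC Leu / CUC Leu — identical.
Synonymous differences: 3.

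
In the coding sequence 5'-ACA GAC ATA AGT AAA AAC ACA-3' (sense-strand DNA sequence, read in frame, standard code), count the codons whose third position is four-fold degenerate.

Codon 1 ACA (Thr): third position 4-fold.
Codon 2 GAC (Asp): third position 2-fold.
Codon 3 ATA (Ile): third position 3-fold.
Codon 4 AGT (Ser): third position 2-fold.
Codon 5 AAA (Lys): third position 2-fold.
Codon 6 AAC (Asn): third position 2-fold.
Codon 7 ACA (Thr): third position 4-fold.
Four-fold degenerate third positions: 2.

2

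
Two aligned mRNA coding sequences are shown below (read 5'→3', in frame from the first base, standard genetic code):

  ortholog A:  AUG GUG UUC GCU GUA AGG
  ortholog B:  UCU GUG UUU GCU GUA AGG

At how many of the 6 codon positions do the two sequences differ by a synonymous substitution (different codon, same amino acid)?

Codon 1: AUG Met / UCU Ser — nonsynonymous.
Codon 2: GUG Val / GUG Val — identical.
Codon 3: UUC Phe / UUU Phe — synonymous.
Codon 4: GCU Ala / GCU Ala — identical.
Codon 5: GUA Val / GUA Val — identical.
Codon 6: AGG Arg / AGG Arg — identical.
Synonymous differences: 1.

1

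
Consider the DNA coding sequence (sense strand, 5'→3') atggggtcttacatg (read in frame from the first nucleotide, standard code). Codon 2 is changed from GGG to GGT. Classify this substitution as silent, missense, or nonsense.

silent

Position 6 falls in codon 2: GGG → Gly.
After the substitution the codon is GGT → Gly.
Both encode Gly, so the change is synonymous.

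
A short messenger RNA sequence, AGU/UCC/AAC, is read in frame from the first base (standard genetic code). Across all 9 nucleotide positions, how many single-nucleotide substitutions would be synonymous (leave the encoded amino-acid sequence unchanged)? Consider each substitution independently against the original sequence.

5

Codon 1 (AGU, Ser): 1 synonymous substitution.
Codon 2 (UCC, Ser): 3 synonymous substitutions.
Codon 3 (AAC, Asn): 1 synonymous substitution.
Total: 1 + 3 + 1 = 5.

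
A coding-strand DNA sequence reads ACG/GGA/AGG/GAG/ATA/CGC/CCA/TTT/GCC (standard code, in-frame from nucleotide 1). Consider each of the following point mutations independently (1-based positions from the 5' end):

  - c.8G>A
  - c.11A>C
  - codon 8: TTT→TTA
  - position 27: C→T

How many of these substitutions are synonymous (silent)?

1

Codon 3: AGG (Arg) → AAG (Lys) — missense.
Codon 4: GAG (Glu) → GCG (Ala) — missense.
Codon 8: TTT (Phe) → TTA (Leu) — missense.
Codon 9: GCC (Ala) → GCT (Ala) — synonymous.
Synonymous: 1 of 4.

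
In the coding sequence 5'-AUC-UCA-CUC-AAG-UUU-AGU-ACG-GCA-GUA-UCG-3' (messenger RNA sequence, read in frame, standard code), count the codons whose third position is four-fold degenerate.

6

Codon 1 AUC (Ile): third position 3-fold.
Codon 2 UCA (Ser): third position 4-fold.
Codon 3 CUC (Leu): third position 4-fold.
Codon 4 AAG (Lys): third position 2-fold.
Codon 5 UUU (Phe): third position 2-fold.
Codon 6 AGU (Ser): third position 2-fold.
Codon 7 ACG (Thr): third position 4-fold.
Codon 8 GCA (Ala): third position 4-fold.
Codon 9 GUA (Val): third position 4-fold.
Codon 10 UCG (Ser): third position 4-fold.
Four-fold degenerate third positions: 6.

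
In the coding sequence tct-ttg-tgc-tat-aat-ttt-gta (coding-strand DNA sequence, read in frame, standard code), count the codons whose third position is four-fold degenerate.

2

Codon 1 TCT (Ser): third position 4-fold.
Codon 2 TTG (Leu): third position 2-fold.
Codon 3 TGC (Cys): third position 2-fold.
Codon 4 TAT (Tyr): third position 2-fold.
Codon 5 AAT (Asn): third position 2-fold.
Codon 6 TTT (Phe): third position 2-fold.
Codon 7 GTA (Val): third position 4-fold.
Four-fold degenerate third positions: 2.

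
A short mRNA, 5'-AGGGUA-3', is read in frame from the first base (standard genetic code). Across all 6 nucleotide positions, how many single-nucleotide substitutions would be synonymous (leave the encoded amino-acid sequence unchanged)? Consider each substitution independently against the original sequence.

Codon 1 (AGG, Arg): 2 synonymous substitutions.
Codon 2 (GUA, Val): 3 synonymous substitutions.
Total: 2 + 3 = 5.

5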